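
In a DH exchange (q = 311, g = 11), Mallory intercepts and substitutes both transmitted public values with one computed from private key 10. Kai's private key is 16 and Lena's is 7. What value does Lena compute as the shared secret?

265

Lena receives Mallory's public value M = 11^10 mod 311 instead of the honest one.
11^1 ≡ 11 (mod 311)
11^2 = (11^1)^2 ≡ 11^2 = 121 ≡ 121 (mod 311)
11^4 = (11^2)^2 ≡ 121^2 = 14641 ≡ 24 (mod 311)
11^8 = (11^4)^2 ≡ 24^2 = 576 ≡ 265 (mod 311)
11^10 = 11^8 · 11^2 ≡ 265 · 121 ≡ 32 (mod 311).
So M = 32. Lena computes K = M^7 mod 311.
32^1 ≡ 32 (mod 311)
32^2 = (32^1)^2 ≡ 32^2 = 1024 ≡ 91 (mod 311)
32^4 = (32^2)^2 ≡ 91^2 = 8281 ≡ 195 (mod 311)
32^7 = 32^4 · 32^2 · 32^1 ≡ 195 · 91 · 32 ≡ 265 (mod 311).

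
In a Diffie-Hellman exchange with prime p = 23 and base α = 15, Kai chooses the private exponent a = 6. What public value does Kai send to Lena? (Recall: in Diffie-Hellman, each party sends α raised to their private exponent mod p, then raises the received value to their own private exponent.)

Public value = 15^6 (mod 23).
15^1 ≡ 15 (mod 23)
15^2 = (15^1)^2 ≡ 15^2 = 225 ≡ 18 (mod 23)
15^4 = (15^2)^2 ≡ 18^2 = 324 ≡ 2 (mod 23)
15^6 = 15^4 · 15^2 ≡ 2 · 18 ≡ 13 (mod 23).

13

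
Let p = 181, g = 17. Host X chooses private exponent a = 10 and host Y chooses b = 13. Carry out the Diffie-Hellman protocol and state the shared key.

101

Host X sends A = g^a mod p = 17^10 mod 181.
17^1 ≡ 17 (mod 181)
17^2 = (17^1)^2 ≡ 17^2 = 289 ≡ 108 (mod 181)
17^4 = (17^2)^2 ≡ 108^2 = 11664 ≡ 80 (mod 181)
17^8 = (17^4)^2 ≡ 80^2 = 6400 ≡ 65 (mod 181)
17^10 = 17^8 · 17^2 ≡ 65 · 108 ≡ 142 (mod 181).
So A = 142. Host Y then computes K = A^b mod p = 142^13 mod 181.
142^1 ≡ 142 (mod 181)
142^2 = (142^1)^2 ≡ 142^2 = 20164 ≡ 73 (mod 181)
142^4 = (142^2)^2 ≡ 73^2 = 5329 ≡ 80 (mod 181)
142^8 = (142^4)^2 ≡ 80^2 = 6400 ≡ 65 (mod 181)
142^13 = 142^8 · 142^4 · 142^1 ≡ 65 · 80 · 142 ≡ 101 (mod 181).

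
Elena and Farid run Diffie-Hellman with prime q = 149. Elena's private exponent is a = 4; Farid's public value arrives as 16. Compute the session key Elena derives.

125

Shared key K = 16^4 mod 149.
16^1 ≡ 16 (mod 149)
16^2 = (16^1)^2 ≡ 16^2 = 256 ≡ 107 (mod 149)
16^4 = (16^2)^2 ≡ 107^2 = 11449 ≡ 125 (mod 149)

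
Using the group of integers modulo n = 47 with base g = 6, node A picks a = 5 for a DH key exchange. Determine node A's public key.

21

Public value = 6^5 mod 47.
6^1 ≡ 6 (mod 47)
6^2 = (6^1)^2 ≡ 6^2 = 36 ≡ 36 (mod 47)
6^4 = (6^2)^2 ≡ 36^2 = 1296 ≡ 27 (mod 47)
6^5 = 6^4 · 6^1 ≡ 27 · 6 ≡ 21 (mod 47).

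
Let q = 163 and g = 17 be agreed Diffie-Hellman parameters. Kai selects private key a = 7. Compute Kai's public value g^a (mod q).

Public value = 17^7 (mod 163).
17^1 ≡ 17 (mod 163)
17^2 = (17^1)^2 ≡ 17^2 = 289 ≡ 126 (mod 163)
17^4 = (17^2)^2 ≡ 126^2 = 15876 ≡ 65 (mod 163)
17^7 = 17^4 · 17^2 · 17^1 ≡ 65 · 126 · 17 ≡ 28 (mod 163).

28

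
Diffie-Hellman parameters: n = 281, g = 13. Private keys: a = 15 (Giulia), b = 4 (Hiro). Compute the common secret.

Giulia sends A = g^a mod n = 13^15 mod 281.
13^1 ≡ 13 (mod 281)
13^2 = (13^1)^2 ≡ 13^2 = 169 ≡ 169 (mod 281)
13^4 = (13^2)^2 ≡ 169^2 = 28561 ≡ 180 (mod 281)
13^8 = (13^4)^2 ≡ 180^2 = 32400 ≡ 85 (mod 281)
13^15 = 13^8 · 13^4 · 13^2 · 13^1 ≡ 85 · 180 · 169 · 13 ≡ 37 (mod 281).
So A = 37. Hiro then computes K = A^b mod n = 37^4 mod 281.
37^1 ≡ 37 (mod 281)
37^2 = (37^1)^2 ≡ 37^2 = 1369 ≡ 245 (mod 281)
37^4 = (37^2)^2 ≡ 245^2 = 60025 ≡ 172 (mod 281)

172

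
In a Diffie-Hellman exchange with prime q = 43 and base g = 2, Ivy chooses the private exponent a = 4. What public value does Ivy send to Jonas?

Public value = 2^4 (mod 43).
2^1 ≡ 2 (mod 43)
2^2 = (2^1)^2 ≡ 2^2 = 4 ≡ 4 (mod 43)
2^4 = (2^2)^2 ≡ 4^2 = 16 ≡ 16 (mod 43)

16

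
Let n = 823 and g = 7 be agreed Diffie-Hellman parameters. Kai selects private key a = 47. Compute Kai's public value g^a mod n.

48

Public value = 7^47 mod 823.
7^1 ≡ 7 (mod 823)
7^2 = (7^1)^2 ≡ 7^2 = 49 ≡ 49 (mod 823)
7^4 = (7^2)^2 ≡ 49^2 = 2401 ≡ 755 (mod 823)
7^8 = (7^4)^2 ≡ 755^2 = 570025 ≡ 509 (mod 823)
7^16 = (7^8)^2 ≡ 509^2 = 259081 ≡ 659 (mod 823)
7^32 = (7^16)^2 ≡ 659^2 = 434281 ≡ 560 (mod 823)
7^47 = 7^32 · 7^8 · 7^4 · 7^2 · 7^1 ≡ 560 · 509 · 755 · 49 · 7 ≡ 48 (mod 823).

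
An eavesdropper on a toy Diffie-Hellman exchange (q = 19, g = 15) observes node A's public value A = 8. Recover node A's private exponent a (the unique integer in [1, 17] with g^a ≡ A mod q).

15

Try successive powers of 15 modulo 19:
15^1 ≡ 15
15^2 ≡ 16
15^3 ≡ 12
15^4 ≡ 9
15^5 ≡ 2
15^6 ≡ 11
15^7 ≡ 13
15^8 ≡ 5
15^9 ≡ 18
15^10 ≡ 4
15^11 ≡ 3
15^12 ≡ 7
15^13 ≡ 10
15^14 ≡ 17
15^15 ≡ 8
Found: a = 15.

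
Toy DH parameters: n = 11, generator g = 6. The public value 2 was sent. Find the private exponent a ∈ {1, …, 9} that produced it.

Try successive powers of 6 modulo 11:
6^1 ≡ 6
6^2 ≡ 3
6^3 ≡ 7
6^4 ≡ 9
6^5 ≡ 10
6^6 ≡ 5
6^7 ≡ 8
6^8 ≡ 4
6^9 ≡ 2
Found: a = 9.

9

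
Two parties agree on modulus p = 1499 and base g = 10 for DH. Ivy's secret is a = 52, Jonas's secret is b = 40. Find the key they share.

773

Jonas sends B = g^b mod p = 10^40 mod 1499.
10^1 ≡ 10 (mod 1499)
10^2 = (10^1)^2 ≡ 10^2 = 100 ≡ 100 (mod 1499)
10^4 = (10^2)^2 ≡ 100^2 = 10000 ≡ 1006 (mod 1499)
10^8 = (10^4)^2 ≡ 1006^2 = 1012036 ≡ 211 (mod 1499)
10^16 = (10^8)^2 ≡ 211^2 = 44521 ≡ 1050 (mod 1499)
10^32 = (10^16)^2 ≡ 1050^2 = 1102500 ≡ 735 (mod 1499)
10^40 = 10^32 · 10^8 ≡ 735 · 211 ≡ 688 (mod 1499).
So B = 688. Ivy then computes K = B^a mod p = 688^52 mod 1499.
688^1 ≡ 688 (mod 1499)
688^2 = (688^1)^2 ≡ 688^2 = 473344 ≡ 1159 (mod 1499)
688^4 = (688^2)^2 ≡ 1159^2 = 1343281 ≡ 177 (mod 1499)
688^8 = (688^4)^2 ≡ 177^2 = 31329 ≡ 1349 (mod 1499)
688^16 = (688^8)^2 ≡ 1349^2 = 1819801 ≡ 15 (mod 1499)
688^32 = (688^16)^2 ≡ 15^2 = 225 ≡ 225 (mod 1499)
688^52 = 688^32 · 688^16 · 688^4 ≡ 225 · 15 · 177 ≡ 773 (mod 1499).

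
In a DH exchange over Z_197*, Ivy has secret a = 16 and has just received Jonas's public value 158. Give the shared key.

34

Shared key K = 158^16 mod 197.
158^1 ≡ 158 (mod 197)
158^2 = (158^1)^2 ≡ 158^2 = 24964 ≡ 142 (mod 197)
158^4 = (158^2)^2 ≡ 142^2 = 20164 ≡ 70 (mod 197)
158^8 = (158^4)^2 ≡ 70^2 = 4900 ≡ 172 (mod 197)
158^16 = (158^8)^2 ≡ 172^2 = 29584 ≡ 34 (mod 197)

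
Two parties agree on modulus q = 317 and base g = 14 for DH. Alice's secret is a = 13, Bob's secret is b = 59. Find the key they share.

3

Alice sends A = g^a mod q = 14^13 mod 317.
14^1 ≡ 14 (mod 317)
14^2 = (14^1)^2 ≡ 14^2 = 196 ≡ 196 (mod 317)
14^4 = (14^2)^2 ≡ 196^2 = 38416 ≡ 59 (mod 317)
14^8 = (14^4)^2 ≡ 59^2 = 3481 ≡ 311 (mod 317)
14^13 = 14^8 · 14^4 · 14^1 ≡ 311 · 59 · 14 ≡ 116 (mod 317).
So A = 116. Bob then computes K = A^b mod q = 116^59 mod 317.
116^1 ≡ 116 (mod 317)
116^2 = (116^1)^2 ≡ 116^2 = 13456 ≡ 142 (mod 317)
116^4 = (116^2)^2 ≡ 142^2 = 20164 ≡ 193 (mod 317)
116^8 = (116^4)^2 ≡ 193^2 = 37249 ≡ 160 (mod 317)
116^16 = (116^8)^2 ≡ 160^2 = 25600 ≡ 240 (mod 317)
116^32 = (116^16)^2 ≡ 240^2 = 57600 ≡ 223 (mod 317)
116^59 = 116^32 · 116^16 · 116^8 · 116^2 · 116^1 ≡ 223 · 240 · 160 · 142 · 116 ≡ 3 (mod 317).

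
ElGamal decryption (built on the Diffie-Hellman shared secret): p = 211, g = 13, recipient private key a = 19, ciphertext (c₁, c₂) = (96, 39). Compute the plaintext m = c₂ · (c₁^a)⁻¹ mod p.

Shared mask s = c₁^a mod p = 96^19 mod 211.
96^1 ≡ 96 (mod 211)
96^2 = (96^1)^2 ≡ 96^2 = 9216 ≡ 143 (mod 211)
96^4 = (96^2)^2 ≡ 143^2 = 20449 ≡ 193 (mod 211)
96^8 = (96^4)^2 ≡ 193^2 = 37249 ≡ 113 (mod 211)
96^16 = (96^8)^2 ≡ 113^2 = 12769 ≡ 109 (mod 211)
96^19 = 96^16 · 96^2 · 96^1 ≡ 109 · 143 · 96 ≡ 151 (mod 211).
So s = 151; s⁻¹ ≡ 109 (mod 211).
m = c₂ · s⁻¹ mod 211 = 39 · 109 mod 211 = 31.

31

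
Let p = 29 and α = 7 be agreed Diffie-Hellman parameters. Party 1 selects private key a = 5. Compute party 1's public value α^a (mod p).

Public value = 7^5 (mod 29).
7^1 ≡ 7 (mod 29)
7^2 = (7^1)^2 ≡ 7^2 = 49 ≡ 20 (mod 29)
7^4 = (7^2)^2 ≡ 20^2 = 400 ≡ 23 (mod 29)
7^5 = 7^4 · 7^1 ≡ 23 · 7 ≡ 16 (mod 29).

16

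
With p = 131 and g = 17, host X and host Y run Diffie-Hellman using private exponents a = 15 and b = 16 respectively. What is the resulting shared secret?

80

Host Y sends B = g^b mod p = 17^16 mod 131.
17^1 ≡ 17 (mod 131)
17^2 = (17^1)^2 ≡ 17^2 = 289 ≡ 27 (mod 131)
17^4 = (17^2)^2 ≡ 27^2 = 729 ≡ 74 (mod 131)
17^8 = (17^4)^2 ≡ 74^2 = 5476 ≡ 105 (mod 131)
17^16 = (17^8)^2 ≡ 105^2 = 11025 ≡ 21 (mod 131)
So B = 21. Host X then computes K = B^a mod p = 21^15 mod 131.
21^1 ≡ 21 (mod 131)
21^2 = (21^1)^2 ≡ 21^2 = 441 ≡ 48 (mod 131)
21^4 = (21^2)^2 ≡ 48^2 = 2304 ≡ 77 (mod 131)
21^8 = (21^4)^2 ≡ 77^2 = 5929 ≡ 34 (mod 131)
21^15 = 21^8 · 21^4 · 21^2 · 21^1 ≡ 34 · 77 · 48 · 21 ≡ 80 (mod 131).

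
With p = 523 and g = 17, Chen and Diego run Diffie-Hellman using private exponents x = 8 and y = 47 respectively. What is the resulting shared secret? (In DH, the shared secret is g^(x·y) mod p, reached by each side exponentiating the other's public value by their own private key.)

Chen sends A = g^x mod p = 17^8 mod 523.
17^1 ≡ 17 (mod 523)
17^2 = (17^1)^2 ≡ 17^2 = 289 ≡ 289 (mod 523)
17^4 = (17^2)^2 ≡ 289^2 = 83521 ≡ 364 (mod 523)
17^8 = (17^4)^2 ≡ 364^2 = 132496 ≡ 177 (mod 523)
So A = 177. Diego then computes K = A^y mod p = 177^47 mod 523.
177^1 ≡ 177 (mod 523)
177^2 = (177^1)^2 ≡ 177^2 = 31329 ≡ 472 (mod 523)
177^4 = (177^2)^2 ≡ 472^2 = 222784 ≡ 509 (mod 523)
177^8 = (177^4)^2 ≡ 509^2 = 259081 ≡ 196 (mod 523)
177^16 = (177^8)^2 ≡ 196^2 = 38416 ≡ 237 (mod 523)
177^32 = (177^16)^2 ≡ 237^2 = 56169 ≡ 208 (mod 523)
177^47 = 177^32 · 177^8 · 177^4 · 177^2 · 177^1 ≡ 208 · 196 · 509 · 472 · 177 ≡ 181 (mod 523).

181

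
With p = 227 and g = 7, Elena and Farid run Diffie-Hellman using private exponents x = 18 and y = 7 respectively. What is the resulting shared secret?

89

Elena sends A = g^x mod p = 7^18 mod 227.
7^1 ≡ 7 (mod 227)
7^2 = (7^1)^2 ≡ 7^2 = 49 ≡ 49 (mod 227)
7^4 = (7^2)^2 ≡ 49^2 = 2401 ≡ 131 (mod 227)
7^8 = (7^4)^2 ≡ 131^2 = 17161 ≡ 136 (mod 227)
7^16 = (7^8)^2 ≡ 136^2 = 18496 ≡ 109 (mod 227)
7^18 = 7^16 · 7^2 ≡ 109 · 49 ≡ 120 (mod 227).
So A = 120. Farid then computes K = A^y mod p = 120^7 mod 227.
120^1 ≡ 120 (mod 227)
120^2 = (120^1)^2 ≡ 120^2 = 14400 ≡ 99 (mod 227)
120^4 = (120^2)^2 ≡ 99^2 = 9801 ≡ 40 (mod 227)
120^7 = 120^4 · 120^2 · 120^1 ≡ 40 · 99 · 120 ≡ 89 (mod 227).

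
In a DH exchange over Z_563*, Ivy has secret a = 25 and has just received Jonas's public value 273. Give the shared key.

170

Shared key K = 273^25 mod 563.
273^1 ≡ 273 (mod 563)
273^2 = (273^1)^2 ≡ 273^2 = 74529 ≡ 213 (mod 563)
273^4 = (273^2)^2 ≡ 213^2 = 45369 ≡ 329 (mod 563)
273^8 = (273^4)^2 ≡ 329^2 = 108241 ≡ 145 (mod 563)
273^16 = (273^8)^2 ≡ 145^2 = 21025 ≡ 194 (mod 563)
273^25 = 273^16 · 273^8 · 273^1 ≡ 194 · 145 · 273 ≡ 170 (mod 563).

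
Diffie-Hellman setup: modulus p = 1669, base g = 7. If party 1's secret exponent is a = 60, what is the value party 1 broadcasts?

896

Public value = 7^60 mod 1669.
7^1 ≡ 7 (mod 1669)
7^2 = (7^1)^2 ≡ 7^2 = 49 ≡ 49 (mod 1669)
7^4 = (7^2)^2 ≡ 49^2 = 2401 ≡ 732 (mod 1669)
7^8 = (7^4)^2 ≡ 732^2 = 535824 ≡ 75 (mod 1669)
7^16 = (7^8)^2 ≡ 75^2 = 5625 ≡ 618 (mod 1669)
7^32 = (7^16)^2 ≡ 618^2 = 381924 ≡ 1392 (mod 1669)
7^60 = 7^32 · 7^16 · 7^8 · 7^4 ≡ 1392 · 618 · 75 · 732 ≡ 896 (mod 1669).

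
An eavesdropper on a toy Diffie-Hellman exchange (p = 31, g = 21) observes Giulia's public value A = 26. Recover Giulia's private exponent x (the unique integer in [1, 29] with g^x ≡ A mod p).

25

Try successive powers of 21 modulo 31:
21^1 ≡ 21
21^2 ≡ 7
21^3 ≡ 23
21^4 ≡ 18
21^5 ≡ 6
21^6 ≡ 2
21^7 ≡ 11
21^8 ≡ 14
21^9 ≡ 15
21^10 ≡ 5
21^11 ≡ 12
21^12 ≡ 4
21^13 ≡ 22
21^14 ≡ 28
21^15 ≡ 30
21^16 ≡ 10
21^17 ≡ 24
21^18 ≡ 8
21^19 ≡ 13
21^20 ≡ 25
21^21 ≡ 29
21^22 ≡ 20
21^23 ≡ 17
21^24 ≡ 16
21^25 ≡ 26
Found: x = 25.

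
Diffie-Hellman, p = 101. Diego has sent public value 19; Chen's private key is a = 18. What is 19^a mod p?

80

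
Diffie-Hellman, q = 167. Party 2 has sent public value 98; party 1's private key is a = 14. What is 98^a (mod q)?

Shared key K = 98^14 mod 167.
98^1 ≡ 98 (mod 167)
98^2 = (98^1)^2 ≡ 98^2 = 9604 ≡ 85 (mod 167)
98^4 = (98^2)^2 ≡ 85^2 = 7225 ≡ 44 (mod 167)
98^8 = (98^4)^2 ≡ 44^2 = 1936 ≡ 99 (mod 167)
98^14 = 98^8 · 98^4 · 98^2 ≡ 99 · 44 · 85 ≡ 21 (mod 167).

21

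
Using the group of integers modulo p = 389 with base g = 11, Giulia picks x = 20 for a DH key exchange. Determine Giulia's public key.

236

Public value = 11^20 (mod 389).
11^1 ≡ 11 (mod 389)
11^2 = (11^1)^2 ≡ 11^2 = 121 ≡ 121 (mod 389)
11^4 = (11^2)^2 ≡ 121^2 = 14641 ≡ 248 (mod 389)
11^8 = (11^4)^2 ≡ 248^2 = 61504 ≡ 42 (mod 389)
11^16 = (11^8)^2 ≡ 42^2 = 1764 ≡ 208 (mod 389)
11^20 = 11^16 · 11^4 ≡ 208 · 248 ≡ 236 (mod 389).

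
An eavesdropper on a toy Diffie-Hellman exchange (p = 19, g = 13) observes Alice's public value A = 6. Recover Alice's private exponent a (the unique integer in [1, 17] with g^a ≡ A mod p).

10

Try successive powers of 13 modulo 19:
13^1 ≡ 13
13^2 ≡ 17
13^3 ≡ 12
13^4 ≡ 4
13^5 ≡ 14
13^6 ≡ 11
13^7 ≡ 10
13^8 ≡ 16
13^9 ≡ 18
13^10 ≡ 6
Found: a = 10.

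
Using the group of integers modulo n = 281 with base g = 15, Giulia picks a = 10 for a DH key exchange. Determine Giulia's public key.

124

Public value = 15^10 mod 281.
15^1 ≡ 15 (mod 281)
15^2 = (15^1)^2 ≡ 15^2 = 225 ≡ 225 (mod 281)
15^4 = (15^2)^2 ≡ 225^2 = 50625 ≡ 45 (mod 281)
15^8 = (15^4)^2 ≡ 45^2 = 2025 ≡ 58 (mod 281)
15^10 = 15^8 · 15^2 ≡ 58 · 225 ≡ 124 (mod 281).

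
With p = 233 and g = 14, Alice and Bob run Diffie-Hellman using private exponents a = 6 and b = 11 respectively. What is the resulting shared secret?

Bob sends B = g^b mod p = 14^11 mod 233.
14^1 ≡ 14 (mod 233)
14^2 = (14^1)^2 ≡ 14^2 = 196 ≡ 196 (mod 233)
14^4 = (14^2)^2 ≡ 196^2 = 38416 ≡ 204 (mod 233)
14^8 = (14^4)^2 ≡ 204^2 = 41616 ≡ 142 (mod 233)
14^11 = 14^8 · 14^2 · 14^1 ≡ 142 · 196 · 14 ≡ 72 (mod 233).
So B = 72. Alice then computes K = B^a mod p = 72^6 mod 233.
72^1 ≡ 72 (mod 233)
72^2 = (72^1)^2 ≡ 72^2 = 5184 ≡ 58 (mod 233)
72^4 = (72^2)^2 ≡ 58^2 = 3364 ≡ 102 (mod 233)
72^6 = 72^4 · 72^2 ≡ 102 · 58 ≡ 91 (mod 233).

91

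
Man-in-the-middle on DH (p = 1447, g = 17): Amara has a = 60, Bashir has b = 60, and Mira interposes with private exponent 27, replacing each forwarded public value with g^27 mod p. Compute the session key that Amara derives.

1156

Amara receives Mira's public value M = 17^27 mod 1447 instead of the honest one.
17^1 ≡ 17 (mod 1447)
17^2 = (17^1)^2 ≡ 17^2 = 289 ≡ 289 (mod 1447)
17^4 = (17^2)^2 ≡ 289^2 = 83521 ≡ 1042 (mod 1447)
17^8 = (17^4)^2 ≡ 1042^2 = 1085764 ≡ 514 (mod 1447)
17^16 = (17^8)^2 ≡ 514^2 = 264196 ≡ 842 (mod 1447)
17^27 = 17^16 · 17^8 · 17^2 · 17^1 ≡ 842 · 514 · 289 · 17 ≡ 529 (mod 1447).
So M = 529. Amara computes K = M^60 mod 1447.
529^1 ≡ 529 (mod 1447)
529^2 = (529^1)^2 ≡ 529^2 = 279841 ≡ 570 (mod 1447)
529^4 = (529^2)^2 ≡ 570^2 = 324900 ≡ 772 (mod 1447)
529^8 = (529^4)^2 ≡ 772^2 = 595984 ≡ 1267 (mod 1447)
529^16 = (529^8)^2 ≡ 1267^2 = 1605289 ≡ 566 (mod 1447)
529^32 = (529^16)^2 ≡ 566^2 = 320356 ≡ 569 (mod 1447)
529^60 = 529^32 · 529^16 · 529^8 · 529^4 ≡ 569 · 566 · 1267 · 772 ≡ 1156 (mod 1447).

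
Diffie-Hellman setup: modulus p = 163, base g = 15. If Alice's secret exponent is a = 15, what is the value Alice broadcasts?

77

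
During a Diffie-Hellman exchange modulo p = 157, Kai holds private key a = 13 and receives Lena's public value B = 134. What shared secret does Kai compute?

28

Shared key K = 134^13 mod 157.
134^1 ≡ 134 (mod 157)
134^2 = (134^1)^2 ≡ 134^2 = 17956 ≡ 58 (mod 157)
134^4 = (134^2)^2 ≡ 58^2 = 3364 ≡ 67 (mod 157)
134^8 = (134^4)^2 ≡ 67^2 = 4489 ≡ 93 (mod 157)
134^13 = 134^8 · 134^4 · 134^1 ≡ 93 · 67 · 134 ≡ 28 (mod 157).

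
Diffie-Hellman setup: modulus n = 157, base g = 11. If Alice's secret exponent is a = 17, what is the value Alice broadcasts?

Public value = 11^17 (mod 157).
11^1 ≡ 11 (mod 157)
11^2 = (11^1)^2 ≡ 11^2 = 121 ≡ 121 (mod 157)
11^4 = (11^2)^2 ≡ 121^2 = 14641 ≡ 40 (mod 157)
11^8 = (11^4)^2 ≡ 40^2 = 1600 ≡ 30 (mod 157)
11^16 = (11^8)^2 ≡ 30^2 = 900 ≡ 115 (mod 157)
11^17 = 11^16 · 11^1 ≡ 115 · 11 ≡ 9 (mod 157).

9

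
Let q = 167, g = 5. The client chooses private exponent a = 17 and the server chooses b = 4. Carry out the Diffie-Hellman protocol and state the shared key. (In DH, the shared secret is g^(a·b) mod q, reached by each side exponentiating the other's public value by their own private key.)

22

The client sends A = g^a mod q = 5^17 mod 167.
5^1 ≡ 5 (mod 167)
5^2 = (5^1)^2 ≡ 5^2 = 25 ≡ 25 (mod 167)
5^4 = (5^2)^2 ≡ 25^2 = 625 ≡ 124 (mod 167)
5^8 = (5^4)^2 ≡ 124^2 = 15376 ≡ 12 (mod 167)
5^16 = (5^8)^2 ≡ 12^2 = 144 ≡ 144 (mod 167)
5^17 = 5^16 · 5^1 ≡ 144 · 5 ≡ 52 (mod 167).
So A = 52. The server then computes K = A^b mod q = 52^4 mod 167.
52^1 ≡ 52 (mod 167)
52^2 = (52^1)^2 ≡ 52^2 = 2704 ≡ 32 (mod 167)
52^4 = (52^2)^2 ≡ 32^2 = 1024 ≡ 22 (mod 167)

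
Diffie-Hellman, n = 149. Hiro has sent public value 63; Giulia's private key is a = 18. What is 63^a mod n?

102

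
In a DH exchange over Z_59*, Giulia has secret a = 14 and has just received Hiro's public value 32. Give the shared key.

Shared key K = 32^14 mod 59.
32^1 ≡ 32 (mod 59)
32^2 = (32^1)^2 ≡ 32^2 = 1024 ≡ 21 (mod 59)
32^4 = (32^2)^2 ≡ 21^2 = 441 ≡ 28 (mod 59)
32^8 = (32^4)^2 ≡ 28^2 = 784 ≡ 17 (mod 59)
32^14 = 32^8 · 32^4 · 32^2 ≡ 17 · 28 · 21 ≡ 25 (mod 59).

25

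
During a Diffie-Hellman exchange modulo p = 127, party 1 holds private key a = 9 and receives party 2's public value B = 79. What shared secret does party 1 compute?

Shared key K = 79^9 mod 127.
79^1 ≡ 79 (mod 127)
79^2 = (79^1)^2 ≡ 79^2 = 6241 ≡ 18 (mod 127)
79^4 = (79^2)^2 ≡ 18^2 = 324 ≡ 70 (mod 127)
79^8 = (79^4)^2 ≡ 70^2 = 4900 ≡ 74 (mod 127)
79^9 = 79^8 · 79^1 ≡ 74 · 79 ≡ 4 (mod 127).

4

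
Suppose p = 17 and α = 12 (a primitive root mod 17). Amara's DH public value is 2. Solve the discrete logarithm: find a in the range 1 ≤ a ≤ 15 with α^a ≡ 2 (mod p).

Try successive powers of 12 modulo 17:
12^1 ≡ 12
12^2 ≡ 8
12^3 ≡ 11
12^4 ≡ 13
12^5 ≡ 3
12^6 ≡ 2
Found: a = 6.

6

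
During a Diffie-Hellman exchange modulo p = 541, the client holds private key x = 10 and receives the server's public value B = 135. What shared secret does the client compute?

243

Shared key K = 135^10 mod 541.
135^1 ≡ 135 (mod 541)
135^2 = (135^1)^2 ≡ 135^2 = 18225 ≡ 372 (mod 541)
135^4 = (135^2)^2 ≡ 372^2 = 138384 ≡ 429 (mod 541)
135^8 = (135^4)^2 ≡ 429^2 = 184041 ≡ 101 (mod 541)
135^10 = 135^8 · 135^2 ≡ 101 · 372 ≡ 243 (mod 541).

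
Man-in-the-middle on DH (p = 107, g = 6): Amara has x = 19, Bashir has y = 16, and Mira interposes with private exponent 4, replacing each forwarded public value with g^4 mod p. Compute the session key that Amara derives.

Amara receives Mira's public value M = 6^4 mod 107 instead of the honest one.
6^1 ≡ 6 (mod 107)
6^2 = (6^1)^2 ≡ 6^2 = 36 ≡ 36 (mod 107)
6^4 = (6^2)^2 ≡ 36^2 = 1296 ≡ 12 (mod 107)
So M = 12. Amara computes K = M^19 mod 107.
12^1 ≡ 12 (mod 107)
12^2 = (12^1)^2 ≡ 12^2 = 144 ≡ 37 (mod 107)
12^4 = (12^2)^2 ≡ 37^2 = 1369 ≡ 85 (mod 107)
12^8 = (12^4)^2 ≡ 85^2 = 7225 ≡ 56 (mod 107)
12^16 = (12^8)^2 ≡ 56^2 = 3136 ≡ 33 (mod 107)
12^19 = 12^16 · 12^2 · 12^1 ≡ 33 · 37 · 12 ≡ 100 (mod 107).

100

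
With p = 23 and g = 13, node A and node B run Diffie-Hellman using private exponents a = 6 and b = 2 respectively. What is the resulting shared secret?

13

Node A sends A = g^a mod p = 13^6 mod 23.
13^1 ≡ 13 (mod 23)
13^2 = (13^1)^2 ≡ 13^2 = 169 ≡ 8 (mod 23)
13^4 = (13^2)^2 ≡ 8^2 = 64 ≡ 18 (mod 23)
13^6 = 13^4 · 13^2 ≡ 18 · 8 ≡ 6 (mod 23).
So A = 6. Node B then computes K = A^b mod p = 6^2 mod 23.
6^1 ≡ 6 (mod 23)
6^2 = (6^1)^2 ≡ 6^2 = 36 ≡ 13 (mod 23)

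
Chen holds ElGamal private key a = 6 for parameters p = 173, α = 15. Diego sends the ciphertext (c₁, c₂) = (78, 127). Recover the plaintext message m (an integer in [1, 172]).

Shared mask s = c₁^a mod p = 78^6 mod 173.
78^1 ≡ 78 (mod 173)
78^2 = (78^1)^2 ≡ 78^2 = 6084 ≡ 29 (mod 173)
78^4 = (78^2)^2 ≡ 29^2 = 841 ≡ 149 (mod 173)
78^6 = 78^4 · 78^2 ≡ 149 · 29 ≡ 169 (mod 173).
So s = 169; s⁻¹ ≡ 43 (mod 173).
m = c₂ · s⁻¹ mod 173 = 127 · 43 mod 173 = 98.

98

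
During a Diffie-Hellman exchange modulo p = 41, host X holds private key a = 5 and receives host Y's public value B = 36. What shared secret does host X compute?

Shared key K = 36^5 mod 41.
36^1 ≡ 36 (mod 41)
36^2 = (36^1)^2 ≡ 36^2 = 1296 ≡ 25 (mod 41)
36^4 = (36^2)^2 ≡ 25^2 = 625 ≡ 10 (mod 41)
36^5 = 36^4 · 36^1 ≡ 10 · 36 ≡ 32 (mod 41).

32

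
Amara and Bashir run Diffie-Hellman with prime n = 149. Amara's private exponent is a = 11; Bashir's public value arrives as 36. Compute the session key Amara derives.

73

Shared key K = 36^11 mod 149.
36^1 ≡ 36 (mod 149)
36^2 = (36^1)^2 ≡ 36^2 = 1296 ≡ 104 (mod 149)
36^4 = (36^2)^2 ≡ 104^2 = 10816 ≡ 88 (mod 149)
36^8 = (36^4)^2 ≡ 88^2 = 7744 ≡ 145 (mod 149)
36^11 = 36^8 · 36^2 · 36^1 ≡ 145 · 104 · 36 ≡ 73 (mod 149).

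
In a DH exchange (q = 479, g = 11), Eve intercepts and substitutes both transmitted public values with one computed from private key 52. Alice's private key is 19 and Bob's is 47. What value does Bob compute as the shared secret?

92

Bob receives Eve's public value M = 11^52 mod 479 instead of the honest one.
11^1 ≡ 11 (mod 479)
11^2 = (11^1)^2 ≡ 11^2 = 121 ≡ 121 (mod 479)
11^4 = (11^2)^2 ≡ 121^2 = 14641 ≡ 271 (mod 479)
11^8 = (11^4)^2 ≡ 271^2 = 73441 ≡ 154 (mod 479)
11^16 = (11^8)^2 ≡ 154^2 = 23716 ≡ 245 (mod 479)
11^32 = (11^16)^2 ≡ 245^2 = 60025 ≡ 150 (mod 479)
11^52 = 11^32 · 11^16 · 11^4 ≡ 150 · 245 · 271 ≡ 361 (mod 479).
So M = 361. Bob computes K = M^47 mod 479.
361^1 ≡ 361 (mod 479)
361^2 = (361^1)^2 ≡ 361^2 = 130321 ≡ 33 (mod 479)
361^4 = (361^2)^2 ≡ 33^2 = 1089 ≡ 131 (mod 479)
361^8 = (361^4)^2 ≡ 131^2 = 17161 ≡ 396 (mod 479)
361^16 = (361^8)^2 ≡ 396^2 = 156816 ≡ 183 (mod 479)
361^32 = (361^16)^2 ≡ 183^2 = 33489 ≡ 438 (mod 479)
361^47 = 361^32 · 361^8 · 361^4 · 361^2 · 361^1 ≡ 438 · 396 · 131 · 33 · 361 ≡ 92 (mod 479).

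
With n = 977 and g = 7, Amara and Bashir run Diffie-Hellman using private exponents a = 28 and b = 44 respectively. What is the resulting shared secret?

Amara sends A = g^a mod n = 7^28 mod 977.
7^1 ≡ 7 (mod 977)
7^2 = (7^1)^2 ≡ 7^2 = 49 ≡ 49 (mod 977)
7^4 = (7^2)^2 ≡ 49^2 = 2401 ≡ 447 (mod 977)
7^8 = (7^4)^2 ≡ 447^2 = 199809 ≡ 501 (mod 977)
7^16 = (7^8)^2 ≡ 501^2 = 251001 ≡ 889 (mod 977)
7^28 = 7^16 · 7^8 · 7^4 ≡ 889 · 501 · 447 ≡ 708 (mod 977).
So A = 708. Bashir then computes K = A^b mod n = 708^44 mod 977.
708^1 ≡ 708 (mod 977)
708^2 = (708^1)^2 ≡ 708^2 = 501264 ≡ 63 (mod 977)
708^4 = (708^2)^2 ≡ 63^2 = 3969 ≡ 61 (mod 977)
708^8 = (708^4)^2 ≡ 61^2 = 3721 ≡ 790 (mod 977)
708^16 = (708^8)^2 ≡ 790^2 = 624100 ≡ 774 (mod 977)
708^32 = (708^16)^2 ≡ 774^2 = 599076 ≡ 175 (mod 977)
708^44 = 708^32 · 708^8 · 708^4 ≡ 175 · 790 · 61 ≡ 763 (mod 977).

763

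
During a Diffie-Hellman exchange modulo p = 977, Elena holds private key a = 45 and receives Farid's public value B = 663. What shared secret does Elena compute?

Shared key K = 663^45 mod 977.
663^1 ≡ 663 (mod 977)
663^2 = (663^1)^2 ≡ 663^2 = 439569 ≡ 896 (mod 977)
663^4 = (663^2)^2 ≡ 896^2 = 802816 ≡ 699 (mod 977)
663^8 = (663^4)^2 ≡ 699^2 = 488601 ≡ 101 (mod 977)
663^16 = (663^8)^2 ≡ 101^2 = 10201 ≡ 431 (mod 977)
663^32 = (663^16)^2 ≡ 431^2 = 185761 ≡ 131 (mod 977)
663^45 = 663^32 · 663^8 · 663^4 · 663^1 ≡ 131 · 101 · 699 · 663 ≡ 879 (mod 977).

879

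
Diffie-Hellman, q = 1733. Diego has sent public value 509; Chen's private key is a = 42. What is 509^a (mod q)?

1207

Shared key K = 509^42 mod 1733.
509^1 ≡ 509 (mod 1733)
509^2 = (509^1)^2 ≡ 509^2 = 259081 ≡ 864 (mod 1733)
509^4 = (509^2)^2 ≡ 864^2 = 746496 ≡ 1306 (mod 1733)
509^8 = (509^4)^2 ≡ 1306^2 = 1705636 ≡ 364 (mod 1733)
509^16 = (509^8)^2 ≡ 364^2 = 132496 ≡ 788 (mod 1733)
509^32 = (509^16)^2 ≡ 788^2 = 620944 ≡ 530 (mod 1733)
509^42 = 509^32 · 509^8 · 509^2 ≡ 530 · 364 · 864 ≡ 1207 (mod 1733).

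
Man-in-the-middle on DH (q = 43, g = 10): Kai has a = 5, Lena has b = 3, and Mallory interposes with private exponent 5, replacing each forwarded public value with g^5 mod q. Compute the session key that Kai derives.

24

Kai receives Mallory's public value M = 10^5 mod 43 instead of the honest one.
10^1 ≡ 10 (mod 43)
10^2 = (10^1)^2 ≡ 10^2 = 100 ≡ 14 (mod 43)
10^4 = (10^2)^2 ≡ 14^2 = 196 ≡ 24 (mod 43)
10^5 = 10^4 · 10^1 ≡ 24 · 10 ≡ 25 (mod 43).
So M = 25. Kai computes K = M^5 mod 43.
25^1 ≡ 25 (mod 43)
25^2 = (25^1)^2 ≡ 25^2 = 625 ≡ 23 (mod 43)
25^4 = (25^2)^2 ≡ 23^2 = 529 ≡ 13 (mod 43)
25^5 = 25^4 · 25^1 ≡ 13 · 25 ≡ 24 (mod 43).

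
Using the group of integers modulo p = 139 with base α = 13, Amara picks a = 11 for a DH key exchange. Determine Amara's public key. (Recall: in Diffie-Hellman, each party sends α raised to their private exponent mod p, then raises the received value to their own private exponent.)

Public value = 13^11 mod 139.
13^1 ≡ 13 (mod 139)
13^2 = (13^1)^2 ≡ 13^2 = 169 ≡ 30 (mod 139)
13^4 = (13^2)^2 ≡ 30^2 = 900 ≡ 66 (mod 139)
13^8 = (13^4)^2 ≡ 66^2 = 4356 ≡ 47 (mod 139)
13^11 = 13^8 · 13^2 · 13^1 ≡ 47 · 30 · 13 ≡ 121 (mod 139).

121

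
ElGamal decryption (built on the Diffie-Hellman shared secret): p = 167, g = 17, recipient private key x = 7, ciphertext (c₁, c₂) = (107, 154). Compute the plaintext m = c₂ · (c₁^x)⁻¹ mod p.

Shared mask s = c₁^x mod p = 107^7 mod 167.
107^1 ≡ 107 (mod 167)
107^2 = (107^1)^2 ≡ 107^2 = 11449 ≡ 93 (mod 167)
107^4 = (107^2)^2 ≡ 93^2 = 8649 ≡ 132 (mod 167)
107^7 = 107^4 · 107^2 · 107^1 ≡ 132 · 93 · 107 ≡ 77 (mod 167).
So s = 77; s⁻¹ ≡ 154 (mod 167).
m = c₂ · s⁻¹ mod 167 = 154 · 154 mod 167 = 2.

2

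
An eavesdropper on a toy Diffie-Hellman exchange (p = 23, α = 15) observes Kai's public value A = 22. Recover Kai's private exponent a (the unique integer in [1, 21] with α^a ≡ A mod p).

Try successive powers of 15 modulo 23:
15^1 ≡ 15
15^2 ≡ 18
15^3 ≡ 17
15^4 ≡ 2
15^5 ≡ 7
15^6 ≡ 13
15^7 ≡ 11
15^8 ≡ 4
15^9 ≡ 14
15^10 ≡ 3
15^11 ≡ 22
Found: a = 11.

11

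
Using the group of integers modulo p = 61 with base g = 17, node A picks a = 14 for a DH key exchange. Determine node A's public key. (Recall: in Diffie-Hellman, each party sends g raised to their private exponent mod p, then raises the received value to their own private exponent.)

46

Public value = 17^14 mod 61.
17^1 ≡ 17 (mod 61)
17^2 = (17^1)^2 ≡ 17^2 = 289 ≡ 45 (mod 61)
17^4 = (17^2)^2 ≡ 45^2 = 2025 ≡ 12 (mod 61)
17^8 = (17^4)^2 ≡ 12^2 = 144 ≡ 22 (mod 61)
17^14 = 17^8 · 17^4 · 17^2 ≡ 22 · 12 · 45 ≡ 46 (mod 61).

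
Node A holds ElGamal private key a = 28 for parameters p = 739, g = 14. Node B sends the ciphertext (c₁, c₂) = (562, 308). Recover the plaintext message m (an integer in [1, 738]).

Shared mask s = c₁^a mod p = 562^28 mod 739.
562^1 ≡ 562 (mod 739)
562^2 = (562^1)^2 ≡ 562^2 = 315844 ≡ 291 (mod 739)
562^4 = (562^2)^2 ≡ 291^2 = 84681 ≡ 435 (mod 739)
562^8 = (562^4)^2 ≡ 435^2 = 189225 ≡ 41 (mod 739)
562^16 = (562^8)^2 ≡ 41^2 = 1681 ≡ 203 (mod 739)
562^28 = 562^16 · 562^8 · 562^4 ≡ 203 · 41 · 435 ≡ 144 (mod 739).
So s = 144; s⁻¹ ≡ 272 (mod 739).
m = c₂ · s⁻¹ mod 739 = 308 · 272 mod 739 = 269.

269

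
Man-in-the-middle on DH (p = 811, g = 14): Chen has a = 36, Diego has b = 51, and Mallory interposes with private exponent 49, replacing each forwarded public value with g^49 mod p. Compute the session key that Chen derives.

570

Chen receives Mallory's public value M = 14^49 mod 811 instead of the honest one.
14^1 ≡ 14 (mod 811)
14^2 = (14^1)^2 ≡ 14^2 = 196 ≡ 196 (mod 811)
14^4 = (14^2)^2 ≡ 196^2 = 38416 ≡ 299 (mod 811)
14^8 = (14^4)^2 ≡ 299^2 = 89401 ≡ 191 (mod 811)
14^16 = (14^8)^2 ≡ 191^2 = 36481 ≡ 797 (mod 811)
14^32 = (14^16)^2 ≡ 797^2 = 635209 ≡ 196 (mod 811)
14^49 = 14^32 · 14^16 · 14^1 ≡ 196 · 797 · 14 ≡ 512 (mod 811).
So M = 512. Chen computes K = M^36 mod 811.
512^1 ≡ 512 (mod 811)
512^2 = (512^1)^2 ≡ 512^2 = 262144 ≡ 191 (mod 811)
512^4 = (512^2)^2 ≡ 191^2 = 36481 ≡ 797 (mod 811)
512^8 = (512^4)^2 ≡ 797^2 = 635209 ≡ 196 (mod 811)
512^16 = (512^8)^2 ≡ 196^2 = 38416 ≡ 299 (mod 811)
512^32 = (512^16)^2 ≡ 299^2 = 89401 ≡ 191 (mod 811)
512^36 = 512^32 · 512^4 ≡ 191 · 797 ≡ 570 (mod 811).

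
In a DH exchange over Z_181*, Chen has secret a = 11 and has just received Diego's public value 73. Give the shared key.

80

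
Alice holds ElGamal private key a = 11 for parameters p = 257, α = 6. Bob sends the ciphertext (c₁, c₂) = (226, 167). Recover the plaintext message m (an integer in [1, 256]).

27

Shared mask s = c₁^a mod p = 226^11 mod 257.
226^1 ≡ 226 (mod 257)
226^2 = (226^1)^2 ≡ 226^2 = 51076 ≡ 190 (mod 257)
226^4 = (226^2)^2 ≡ 190^2 = 36100 ≡ 120 (mod 257)
226^8 = (226^4)^2 ≡ 120^2 = 14400 ≡ 8 (mod 257)
226^11 = 226^8 · 226^2 · 226^1 ≡ 8 · 190 · 226 ≡ 168 (mod 257).
So s = 168; s⁻¹ ≡ 231 (mod 257).
m = c₂ · s⁻¹ mod 257 = 167 · 231 mod 257 = 27.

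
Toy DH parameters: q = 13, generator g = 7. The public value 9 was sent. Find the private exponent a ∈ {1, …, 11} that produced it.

4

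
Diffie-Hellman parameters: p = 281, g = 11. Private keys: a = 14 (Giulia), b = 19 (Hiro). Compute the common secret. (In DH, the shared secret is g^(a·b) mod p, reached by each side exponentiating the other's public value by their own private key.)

241

Giulia sends A = g^a mod p = 11^14 mod 281.
11^1 ≡ 11 (mod 281)
11^2 = (11^1)^2 ≡ 11^2 = 121 ≡ 121 (mod 281)
11^4 = (11^2)^2 ≡ 121^2 = 14641 ≡ 29 (mod 281)
11^8 = (11^4)^2 ≡ 29^2 = 841 ≡ 279 (mod 281)
11^14 = 11^8 · 11^4 · 11^2 ≡ 279 · 29 · 121 ≡ 7 (mod 281).
So A = 7. Hiro then computes K = A^b mod p = 7^19 mod 281.
7^1 ≡ 7 (mod 281)
7^2 = (7^1)^2 ≡ 7^2 = 49 ≡ 49 (mod 281)
7^4 = (7^2)^2 ≡ 49^2 = 2401 ≡ 153 (mod 281)
7^8 = (7^4)^2 ≡ 153^2 = 23409 ≡ 86 (mod 281)
7^16 = (7^8)^2 ≡ 86^2 = 7396 ≡ 90 (mod 281)
7^19 = 7^16 · 7^2 · 7^1 ≡ 90 · 49 · 7 ≡ 241 (mod 281).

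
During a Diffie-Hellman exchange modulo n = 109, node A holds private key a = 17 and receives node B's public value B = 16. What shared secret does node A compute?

Shared key K = 16^17 mod 109.
16^1 ≡ 16 (mod 109)
16^2 = (16^1)^2 ≡ 16^2 = 256 ≡ 38 (mod 109)
16^4 = (16^2)^2 ≡ 38^2 = 1444 ≡ 27 (mod 109)
16^8 = (16^4)^2 ≡ 27^2 = 729 ≡ 75 (mod 109)
16^16 = (16^8)^2 ≡ 75^2 = 5625 ≡ 66 (mod 109)
16^17 = 16^16 · 16^1 ≡ 66 · 16 ≡ 75 (mod 109).

75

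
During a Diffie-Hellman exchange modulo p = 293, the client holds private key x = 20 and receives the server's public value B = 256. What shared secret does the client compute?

Shared key K = 256^20 mod 293.
256^1 ≡ 256 (mod 293)
256^2 = (256^1)^2 ≡ 256^2 = 65536 ≡ 197 (mod 293)
256^4 = (256^2)^2 ≡ 197^2 = 38809 ≡ 133 (mod 293)
256^8 = (256^4)^2 ≡ 133^2 = 17689 ≡ 109 (mod 293)
256^16 = (256^8)^2 ≡ 109^2 = 11881 ≡ 161 (mod 293)
256^20 = 256^16 · 256^4 ≡ 161 · 133 ≡ 24 (mod 293).

24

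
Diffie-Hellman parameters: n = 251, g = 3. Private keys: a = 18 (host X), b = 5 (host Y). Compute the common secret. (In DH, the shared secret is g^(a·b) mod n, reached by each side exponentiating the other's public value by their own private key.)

Host Y sends B = g^b mod n = 3^5 mod 251.
3^1 ≡ 3 (mod 251)
3^2 = (3^1)^2 ≡ 3^2 = 9 ≡ 9 (mod 251)
3^4 = (3^2)^2 ≡ 9^2 = 81 ≡ 81 (mod 251)
3^5 = 3^4 · 3^1 ≡ 81 · 3 ≡ 243 (mod 251).
So B = 243. Host X then computes K = B^a mod n = 243^18 mod 251.
243^1 ≡ 243 (mod 251)
243^2 = (243^1)^2 ≡ 243^2 = 59049 ≡ 64 (mod 251)
243^4 = (243^2)^2 ≡ 64^2 = 4096 ≡ 80 (mod 251)
243^8 = (243^4)^2 ≡ 80^2 = 6400 ≡ 125 (mod 251)
243^16 = (243^8)^2 ≡ 125^2 = 15625 ≡ 63 (mod 251)
243^18 = 243^16 · 243^2 ≡ 63 · 64 ≡ 16 (mod 251).

16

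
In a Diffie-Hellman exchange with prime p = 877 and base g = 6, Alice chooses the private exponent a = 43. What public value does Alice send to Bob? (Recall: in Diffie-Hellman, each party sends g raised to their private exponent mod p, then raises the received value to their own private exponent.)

Public value = 6^43 mod 877.
6^1 ≡ 6 (mod 877)
6^2 = (6^1)^2 ≡ 6^2 = 36 ≡ 36 (mod 877)
6^4 = (6^2)^2 ≡ 36^2 = 1296 ≡ 419 (mod 877)
6^8 = (6^4)^2 ≡ 419^2 = 175561 ≡ 161 (mod 877)
6^16 = (6^8)^2 ≡ 161^2 = 25921 ≡ 488 (mod 877)
6^32 = (6^16)^2 ≡ 488^2 = 238144 ≡ 477 (mod 877)
6^43 = 6^32 · 6^8 · 6^2 · 6^1 ≡ 477 · 161 · 36 · 6 ≡ 574 (mod 877).

574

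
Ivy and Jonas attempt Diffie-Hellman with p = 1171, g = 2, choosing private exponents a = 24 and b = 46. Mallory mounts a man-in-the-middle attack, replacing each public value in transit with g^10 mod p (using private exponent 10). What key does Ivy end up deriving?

967

Ivy receives Mallory's public value M = 2^10 mod 1171 instead of the honest one.
2^1 ≡ 2 (mod 1171)
2^2 = (2^1)^2 ≡ 2^2 = 4 ≡ 4 (mod 1171)
2^4 = (2^2)^2 ≡ 4^2 = 16 ≡ 16 (mod 1171)
2^8 = (2^4)^2 ≡ 16^2 = 256 ≡ 256 (mod 1171)
2^10 = 2^8 · 2^2 ≡ 256 · 4 ≡ 1024 (mod 1171).
So M = 1024. Ivy computes K = M^24 mod 1171.
1024^1 ≡ 1024 (mod 1171)
1024^2 = (1024^1)^2 ≡ 1024^2 = 1048576 ≡ 531 (mod 1171)
1024^4 = (1024^2)^2 ≡ 531^2 = 281961 ≡ 921 (mod 1171)
1024^8 = (1024^4)^2 ≡ 921^2 = 848241 ≡ 437 (mod 1171)
1024^16 = (1024^8)^2 ≡ 437^2 = 190969 ≡ 96 (mod 1171)
1024^24 = 1024^16 · 1024^8 ≡ 96 · 437 ≡ 967 (mod 1171).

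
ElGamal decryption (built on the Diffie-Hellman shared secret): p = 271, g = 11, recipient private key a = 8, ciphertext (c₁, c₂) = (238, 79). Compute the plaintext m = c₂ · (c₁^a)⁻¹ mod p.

174

Shared mask s = c₁^a mod p = 238^8 mod 271.
238^1 ≡ 238 (mod 271)
238^2 = (238^1)^2 ≡ 238^2 = 56644 ≡ 5 (mod 271)
238^4 = (238^2)^2 ≡ 5^2 = 25 ≡ 25 (mod 271)
238^8 = (238^4)^2 ≡ 25^2 = 625 ≡ 83 (mod 271)
So s = 83; s⁻¹ ≡ 160 (mod 271).
m = c₂ · s⁻¹ mod 271 = 79 · 160 mod 271 = 174.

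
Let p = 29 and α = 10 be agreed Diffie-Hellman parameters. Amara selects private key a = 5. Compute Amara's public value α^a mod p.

8

Public value = 10^5 mod 29.
10^1 ≡ 10 (mod 29)
10^2 = (10^1)^2 ≡ 10^2 = 100 ≡ 13 (mod 29)
10^4 = (10^2)^2 ≡ 13^2 = 169 ≡ 24 (mod 29)
10^5 = 10^4 · 10^1 ≡ 24 · 10 ≡ 8 (mod 29).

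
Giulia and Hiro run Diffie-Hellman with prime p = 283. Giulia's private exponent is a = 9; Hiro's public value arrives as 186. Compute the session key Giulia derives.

Shared key K = 186^9 mod 283.
186^1 ≡ 186 (mod 283)
186^2 = (186^1)^2 ≡ 186^2 = 34596 ≡ 70 (mod 283)
186^4 = (186^2)^2 ≡ 70^2 = 4900 ≡ 89 (mod 283)
186^8 = (186^4)^2 ≡ 89^2 = 7921 ≡ 280 (mod 283)
186^9 = 186^8 · 186^1 ≡ 280 · 186 ≡ 8 (mod 283).

8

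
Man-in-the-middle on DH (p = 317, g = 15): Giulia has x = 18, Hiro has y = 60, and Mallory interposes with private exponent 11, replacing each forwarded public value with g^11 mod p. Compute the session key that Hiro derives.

Hiro receives Mallory's public value M = 15^11 mod 317 instead of the honest one.
15^1 ≡ 15 (mod 317)
15^2 = (15^1)^2 ≡ 15^2 = 225 ≡ 225 (mod 317)
15^4 = (15^2)^2 ≡ 225^2 = 50625 ≡ 222 (mod 317)
15^8 = (15^4)^2 ≡ 222^2 = 49284 ≡ 149 (mod 317)
15^11 = 15^8 · 15^2 · 15^1 ≡ 149 · 225 · 15 ≡ 113 (mod 317).
So M = 113. Hiro computes K = M^60 mod 317.
113^1 ≡ 113 (mod 317)
113^2 = (113^1)^2 ≡ 113^2 = 12769 ≡ 89 (mod 317)
113^4 = (113^2)^2 ≡ 89^2 = 7921 ≡ 313 (mod 317)
113^8 = (113^4)^2 ≡ 313^2 = 97969 ≡ 16 (mod 317)
113^16 = (113^8)^2 ≡ 16^2 = 256 ≡ 256 (mod 317)
113^32 = (113^16)^2 ≡ 256^2 = 65536 ≡ 234 (mod 317)
113^60 = 113^32 · 113^16 · 113^8 · 113^4 ≡ 234 · 256 · 16 · 313 ≡ 259 (mod 317).

259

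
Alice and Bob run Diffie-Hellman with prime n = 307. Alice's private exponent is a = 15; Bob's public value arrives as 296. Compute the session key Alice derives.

Shared key K = 296^15 mod 307.
296^1 ≡ 296 (mod 307)
296^2 = (296^1)^2 ≡ 296^2 = 87616 ≡ 121 (mod 307)
296^4 = (296^2)^2 ≡ 121^2 = 14641 ≡ 212 (mod 307)
296^8 = (296^4)^2 ≡ 212^2 = 44944 ≡ 122 (mod 307)
296^15 = 296^8 · 296^4 · 296^2 · 296^1 ≡ 122 · 212 · 121 · 296 ≡ 154 (mod 307).

154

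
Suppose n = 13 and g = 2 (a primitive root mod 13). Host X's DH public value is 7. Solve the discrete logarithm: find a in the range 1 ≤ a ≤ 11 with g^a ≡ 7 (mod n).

Try successive powers of 2 modulo 13:
2^1 ≡ 2
2^2 ≡ 4
2^3 ≡ 8
2^4 ≡ 3
2^5 ≡ 6
2^6 ≡ 12
2^7 ≡ 11
2^8 ≡ 9
2^9 ≡ 5
2^10 ≡ 10
2^11 ≡ 7
Found: a = 11.

11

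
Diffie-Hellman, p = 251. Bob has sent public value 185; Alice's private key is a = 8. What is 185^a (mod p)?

22

Shared key K = 185^8 mod 251.
185^1 ≡ 185 (mod 251)
185^2 = (185^1)^2 ≡ 185^2 = 34225 ≡ 89 (mod 251)
185^4 = (185^2)^2 ≡ 89^2 = 7921 ≡ 140 (mod 251)
185^8 = (185^4)^2 ≡ 140^2 = 19600 ≡ 22 (mod 251)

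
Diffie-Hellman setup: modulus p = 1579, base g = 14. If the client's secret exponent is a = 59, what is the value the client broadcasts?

938

Public value = 14^59 mod 1579.
14^1 ≡ 14 (mod 1579)
14^2 = (14^1)^2 ≡ 14^2 = 196 ≡ 196 (mod 1579)
14^4 = (14^2)^2 ≡ 196^2 = 38416 ≡ 520 (mod 1579)
14^8 = (14^4)^2 ≡ 520^2 = 270400 ≡ 391 (mod 1579)
14^16 = (14^8)^2 ≡ 391^2 = 152881 ≡ 1297 (mod 1579)
14^32 = (14^16)^2 ≡ 1297^2 = 1682209 ≡ 574 (mod 1579)
14^59 = 14^32 · 14^16 · 14^8 · 14^2 · 14^1 ≡ 574 · 1297 · 391 · 196 · 14 ≡ 938 (mod 1579).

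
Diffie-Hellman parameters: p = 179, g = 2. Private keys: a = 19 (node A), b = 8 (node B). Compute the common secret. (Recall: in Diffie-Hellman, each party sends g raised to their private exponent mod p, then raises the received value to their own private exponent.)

117

Node A sends A = g^a mod p = 2^19 mod 179.
2^1 ≡ 2 (mod 179)
2^2 = (2^1)^2 ≡ 2^2 = 4 ≡ 4 (mod 179)
2^4 = (2^2)^2 ≡ 4^2 = 16 ≡ 16 (mod 179)
2^8 = (2^4)^2 ≡ 16^2 = 256 ≡ 77 (mod 179)
2^16 = (2^8)^2 ≡ 77^2 = 5929 ≡ 22 (mod 179)
2^19 = 2^16 · 2^2 · 2^1 ≡ 22 · 4 · 2 ≡ 176 (mod 179).
So A = 176. Node B then computes K = A^b mod p = 176^8 mod 179.
176^1 ≡ 176 (mod 179)
176^2 = (176^1)^2 ≡ 176^2 = 30976 ≡ 9 (mod 179)
176^4 = (176^2)^2 ≡ 9^2 = 81 ≡ 81 (mod 179)
176^8 = (176^4)^2 ≡ 81^2 = 6561 ≡ 117 (mod 179)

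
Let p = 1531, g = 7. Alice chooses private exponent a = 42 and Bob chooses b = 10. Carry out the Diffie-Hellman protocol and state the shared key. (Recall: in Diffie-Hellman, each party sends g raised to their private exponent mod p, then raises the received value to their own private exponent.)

45

Bob sends B = g^b mod p = 7^10 mod 1531.
7^1 ≡ 7 (mod 1531)
7^2 = (7^1)^2 ≡ 7^2 = 49 ≡ 49 (mod 1531)
7^4 = (7^2)^2 ≡ 49^2 = 2401 ≡ 870 (mod 1531)
7^8 = (7^4)^2 ≡ 870^2 = 756900 ≡ 586 (mod 1531)
7^10 = 7^8 · 7^2 ≡ 586 · 49 ≡ 1156 (mod 1531).
So B = 1156. Alice then computes K = B^a mod p = 1156^42 mod 1531.
1156^1 ≡ 1156 (mod 1531)
1156^2 = (1156^1)^2 ≡ 1156^2 = 1336336 ≡ 1304 (mod 1531)
1156^4 = (1156^2)^2 ≡ 1304^2 = 1700416 ≡ 1006 (mod 1531)
1156^8 = (1156^4)^2 ≡ 1006^2 = 1012036 ≡ 45 (mod 1531)
1156^16 = (1156^8)^2 ≡ 45^2 = 2025 ≡ 494 (mod 1531)
1156^32 = (1156^16)^2 ≡ 494^2 = 244036 ≡ 607 (mod 1531)
1156^42 = 1156^32 · 1156^8 · 1156^2 ≡ 607 · 45 · 1304 ≡ 45 (mod 1531).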